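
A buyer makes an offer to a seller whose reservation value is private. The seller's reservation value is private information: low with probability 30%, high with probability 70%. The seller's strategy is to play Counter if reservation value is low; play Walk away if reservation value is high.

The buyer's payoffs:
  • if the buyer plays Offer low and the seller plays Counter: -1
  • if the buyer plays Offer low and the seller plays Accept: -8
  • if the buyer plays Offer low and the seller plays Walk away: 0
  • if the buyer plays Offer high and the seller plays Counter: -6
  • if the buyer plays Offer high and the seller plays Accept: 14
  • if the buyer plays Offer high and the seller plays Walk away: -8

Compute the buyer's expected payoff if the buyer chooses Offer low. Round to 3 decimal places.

-0.300

E[Offer low] = 0.3·(-1) + 0.7·0 = (-0.3) + 0 = -0.3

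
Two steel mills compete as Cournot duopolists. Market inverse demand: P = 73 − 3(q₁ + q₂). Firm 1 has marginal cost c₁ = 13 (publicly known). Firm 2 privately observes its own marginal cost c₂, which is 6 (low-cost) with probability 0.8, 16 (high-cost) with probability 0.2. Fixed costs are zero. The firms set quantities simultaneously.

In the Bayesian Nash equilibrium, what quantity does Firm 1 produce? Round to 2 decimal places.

Each type of Firm 2 best-responds to q₁; Firm 1 best-responds to the expected q₂ over Firm 2's types.
Firm 2 with cost c maximizes (73 − 3(q₁+q₂) − c)·q₂, giving q₂(c) = (73 − c − 3q₁)/6.
E[c₂] = 0.8·6 + 0.2·16 = 8
Firm 1's FOC against E[q₂] yields q₁ = (73 − 2·13 + E[c₂])/9 = (73 − 26 + 8)/9 = 6.11111.

6.11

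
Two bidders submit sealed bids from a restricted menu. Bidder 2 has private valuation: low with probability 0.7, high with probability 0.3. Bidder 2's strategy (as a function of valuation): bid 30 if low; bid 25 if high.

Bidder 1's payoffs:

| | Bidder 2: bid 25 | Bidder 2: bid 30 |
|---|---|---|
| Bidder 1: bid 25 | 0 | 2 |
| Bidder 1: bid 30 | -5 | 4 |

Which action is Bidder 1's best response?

bid 25

E[bid 25] = 0.7·(2) + 0.3·(0) = 1.4
E[bid 30] = 0.7·(4) + 0.3·(-5) = 1.3
Best response: bid 25 (1.4 is the largest).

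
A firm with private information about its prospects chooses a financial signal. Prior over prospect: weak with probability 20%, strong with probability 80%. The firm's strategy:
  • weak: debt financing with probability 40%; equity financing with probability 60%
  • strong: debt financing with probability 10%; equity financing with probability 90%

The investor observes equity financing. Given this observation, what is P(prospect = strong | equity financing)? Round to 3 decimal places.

Apply Bayes' rule using the sender's strategy as the likelihood.
P(equity financing) = 0.2·0.6 + 0.8·0.9 = 0.84
P(strong | equity financing) = (0.8·0.9) / 0.84 = 0.72 / 0.84 = 0.857143

0.857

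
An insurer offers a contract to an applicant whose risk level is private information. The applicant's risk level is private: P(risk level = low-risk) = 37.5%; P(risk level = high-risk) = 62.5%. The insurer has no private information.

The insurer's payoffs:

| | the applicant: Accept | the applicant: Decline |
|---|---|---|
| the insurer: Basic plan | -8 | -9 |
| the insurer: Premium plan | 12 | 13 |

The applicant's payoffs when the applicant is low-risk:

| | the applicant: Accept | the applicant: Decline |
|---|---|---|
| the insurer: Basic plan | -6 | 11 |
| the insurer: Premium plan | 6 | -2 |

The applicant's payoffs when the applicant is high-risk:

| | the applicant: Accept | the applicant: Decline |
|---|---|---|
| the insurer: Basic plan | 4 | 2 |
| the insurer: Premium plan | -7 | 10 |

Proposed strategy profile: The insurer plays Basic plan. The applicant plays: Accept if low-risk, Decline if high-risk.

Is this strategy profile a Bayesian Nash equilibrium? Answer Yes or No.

The insurer plays Basic plan: E[Basic plan] = 0.375·(-8) + 0.625·(-9) = -8.625; E[Premium plan] = 12.625. Not best-responding. ✗
The applicant (risk level low-risk), facing Basic plan: Accept gives -6, Decline gives 11. Proposed Accept is not best — profitable deviation exists. ✗
The applicant (risk level high-risk), facing Basic plan: Accept gives 4, Decline gives 2. Proposed Decline is not best — profitable deviation exists. ✗

No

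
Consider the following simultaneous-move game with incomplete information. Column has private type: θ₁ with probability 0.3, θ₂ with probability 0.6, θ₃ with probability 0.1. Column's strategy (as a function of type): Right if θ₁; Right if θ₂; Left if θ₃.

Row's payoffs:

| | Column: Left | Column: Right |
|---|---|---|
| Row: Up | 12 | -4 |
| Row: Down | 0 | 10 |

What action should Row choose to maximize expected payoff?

Compute Row's expected payoff for each action, taking the expectation over Column's type.
E[Up] = 0.3·(-4) + 0.6·(-4) + 0.1·(12) = -2.4
E[Down] = 0.3·(10) + 0.6·(10) + 0.1·(0) = 9
Best response: Down (9 is the largest).

Down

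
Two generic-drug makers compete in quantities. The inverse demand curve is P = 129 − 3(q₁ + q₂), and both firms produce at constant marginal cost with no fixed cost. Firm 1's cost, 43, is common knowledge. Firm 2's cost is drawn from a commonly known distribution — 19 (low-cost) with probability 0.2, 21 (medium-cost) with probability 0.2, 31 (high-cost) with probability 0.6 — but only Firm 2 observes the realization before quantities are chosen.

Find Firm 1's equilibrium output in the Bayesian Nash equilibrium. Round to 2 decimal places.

Each type of Firm 2 best-responds to q₁; Firm 1 best-responds to the expected q₂ over Firm 2's types.
Firm 2 with cost c maximizes (129 − 3(q₁+q₂) − c)·q₂, giving q₂(c) = (129 − c − 3q₁)/6.
E[c₂] = 0.2·19 + 0.2·21 + 0.6·31 = 26.6
Firm 1's FOC against E[q₂] yields q₁ = (129 − 2·43 + E[c₂])/9 = (129 − 86 + 26.6)/9 = 7.73333.

7.73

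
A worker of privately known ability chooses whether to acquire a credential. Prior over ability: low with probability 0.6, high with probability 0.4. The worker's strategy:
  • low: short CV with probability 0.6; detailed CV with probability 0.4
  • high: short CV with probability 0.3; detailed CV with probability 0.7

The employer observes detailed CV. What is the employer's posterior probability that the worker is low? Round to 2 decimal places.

P(detailed CV) = 0.6·0.4 + 0.4·0.7 = 0.52
P(low | detailed CV) = (0.6·0.4) / 0.52 = 0.24 / 0.52 = 0.461538

0.46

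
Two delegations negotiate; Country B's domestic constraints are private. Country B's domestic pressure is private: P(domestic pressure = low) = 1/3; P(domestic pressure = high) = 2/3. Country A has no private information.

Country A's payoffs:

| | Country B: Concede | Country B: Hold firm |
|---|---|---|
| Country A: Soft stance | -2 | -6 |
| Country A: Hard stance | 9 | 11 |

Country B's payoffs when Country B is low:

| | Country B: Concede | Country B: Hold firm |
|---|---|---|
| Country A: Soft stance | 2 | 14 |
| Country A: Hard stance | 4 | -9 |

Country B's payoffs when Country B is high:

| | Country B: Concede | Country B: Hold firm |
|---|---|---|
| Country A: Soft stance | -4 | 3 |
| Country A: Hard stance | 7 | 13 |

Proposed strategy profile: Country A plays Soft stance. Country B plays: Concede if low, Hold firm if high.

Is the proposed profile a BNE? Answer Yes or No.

No

Country A plays Soft stance: E[Soft stance] = 1/3·(-2) + 2/3·(-6) = -14/3; E[Hard stance] = 31/3. Not best-responding. ✗
Country B (domestic pressure low), facing Soft stance: Concede gives 2, Hold firm gives 14. Proposed Concede is not best — profitable deviation exists. ✗
Country B (domestic pressure high), facing Soft stance: Concede gives -4, Hold firm gives 3. Proposed Hold firm is best. ✓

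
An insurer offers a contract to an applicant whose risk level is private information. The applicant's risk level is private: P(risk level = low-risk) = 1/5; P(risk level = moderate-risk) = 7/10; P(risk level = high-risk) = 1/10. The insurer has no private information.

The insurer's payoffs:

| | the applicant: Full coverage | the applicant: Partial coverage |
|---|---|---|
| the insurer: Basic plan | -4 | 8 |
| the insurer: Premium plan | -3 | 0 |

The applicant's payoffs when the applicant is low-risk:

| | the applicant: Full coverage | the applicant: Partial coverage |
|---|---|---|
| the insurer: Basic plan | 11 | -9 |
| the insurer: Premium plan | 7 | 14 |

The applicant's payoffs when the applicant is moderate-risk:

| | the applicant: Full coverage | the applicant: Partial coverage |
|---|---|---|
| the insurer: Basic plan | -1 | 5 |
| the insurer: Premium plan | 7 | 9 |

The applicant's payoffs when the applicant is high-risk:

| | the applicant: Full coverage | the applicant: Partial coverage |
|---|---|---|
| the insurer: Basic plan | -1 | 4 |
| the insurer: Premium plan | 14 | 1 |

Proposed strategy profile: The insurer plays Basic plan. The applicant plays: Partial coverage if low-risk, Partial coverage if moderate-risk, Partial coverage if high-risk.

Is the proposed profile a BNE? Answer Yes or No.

No

A profile is a BNE iff every type of every player is best-responding given beliefs about the other side.
The insurer plays Basic plan: E[Basic plan] = 1/5·(8) + 7/10·(8) + 1/10·(8) = 8; E[Premium plan] = 0. Best-responding. ✓
The applicant (risk level low-risk), facing Basic plan: Full coverage gives 11, Partial coverage gives -9. Proposed Partial coverage is not best — profitable deviation exists. ✗
The applicant (risk level moderate-risk), facing Basic plan: Full coverage gives -1, Partial coverage gives 5. Proposed Partial coverage is best. ✓
The applicant (risk level high-risk), facing Basic plan: Full coverage gives -1, Partial coverage gives 4. Proposed Partial coverage is best. ✓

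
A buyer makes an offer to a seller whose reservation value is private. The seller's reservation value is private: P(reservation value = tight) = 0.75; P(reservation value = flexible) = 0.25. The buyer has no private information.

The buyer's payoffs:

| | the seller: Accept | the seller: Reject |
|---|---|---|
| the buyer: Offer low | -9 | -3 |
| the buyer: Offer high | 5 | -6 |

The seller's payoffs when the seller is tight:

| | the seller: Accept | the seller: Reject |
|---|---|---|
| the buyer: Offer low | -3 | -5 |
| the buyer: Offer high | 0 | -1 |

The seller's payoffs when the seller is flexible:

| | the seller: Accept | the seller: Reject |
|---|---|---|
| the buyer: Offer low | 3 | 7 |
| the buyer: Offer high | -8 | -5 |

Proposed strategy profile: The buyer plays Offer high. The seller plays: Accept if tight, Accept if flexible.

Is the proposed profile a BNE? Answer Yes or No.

The buyer plays Offer high: E[Offer high] = 0.75·(5) + 0.25·(5) = 5; E[Offer low] = -9. Best-responding. ✓
The seller (reservation value tight), facing Offer high: Accept gives 0, Reject gives -1. Proposed Accept is best. ✓
The seller (reservation value flexible), facing Offer high: Accept gives -8, Reject gives -5. Proposed Accept is not best — profitable deviation exists. ✗

No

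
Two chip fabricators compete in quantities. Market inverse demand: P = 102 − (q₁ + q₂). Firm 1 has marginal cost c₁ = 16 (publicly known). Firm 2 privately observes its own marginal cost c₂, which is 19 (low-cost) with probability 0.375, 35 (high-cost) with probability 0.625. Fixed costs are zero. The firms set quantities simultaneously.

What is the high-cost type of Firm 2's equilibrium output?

Each type of Firm 2 best-responds to q₁; Firm 1 best-responds to the expected q₂ over Firm 2's types.
Firm 2 with cost c maximizes (102 − (q₁+q₂) − c)·q₂, giving q₂(c) = (102 − c − q₁)/2.
E[c₂] = 0.375·19 + 0.625·35 = 29
Firm 1's FOC against E[q₂] yields q₁ = (102 − 2·16 + E[c₂])/3 = (102 − 32 + 29)/3 = 33.
q₂(high-cost) = (102 − 35 − 33)/2 = 17.

17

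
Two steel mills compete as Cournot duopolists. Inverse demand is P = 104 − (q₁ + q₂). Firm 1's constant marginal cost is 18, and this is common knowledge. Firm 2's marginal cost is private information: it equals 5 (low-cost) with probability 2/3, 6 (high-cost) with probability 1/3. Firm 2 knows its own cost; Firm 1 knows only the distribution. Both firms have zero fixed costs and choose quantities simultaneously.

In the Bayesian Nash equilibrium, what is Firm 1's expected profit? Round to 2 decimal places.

Firm 2 with cost c maximizes (104 − (q₁+q₂) − c)·q₂, giving q₂(c) = (104 − c − q₁)/2.
E[c₂] = 2/3·5 + 1/3·6 = 5.33333
Firm 1's FOC against E[q₂] yields q₁ = (104 − 2·18 + E[c₂])/3 = (104 − 36 + 5.33333)/3 = 24.4444.
E[P] = 104 − (q₁ + E[q₂]) = 42.4444; Firm 1's expected profit = (E[P] − 18)·q₁ = (42.4444 − 18)·24.4444 = 597.531.

597.53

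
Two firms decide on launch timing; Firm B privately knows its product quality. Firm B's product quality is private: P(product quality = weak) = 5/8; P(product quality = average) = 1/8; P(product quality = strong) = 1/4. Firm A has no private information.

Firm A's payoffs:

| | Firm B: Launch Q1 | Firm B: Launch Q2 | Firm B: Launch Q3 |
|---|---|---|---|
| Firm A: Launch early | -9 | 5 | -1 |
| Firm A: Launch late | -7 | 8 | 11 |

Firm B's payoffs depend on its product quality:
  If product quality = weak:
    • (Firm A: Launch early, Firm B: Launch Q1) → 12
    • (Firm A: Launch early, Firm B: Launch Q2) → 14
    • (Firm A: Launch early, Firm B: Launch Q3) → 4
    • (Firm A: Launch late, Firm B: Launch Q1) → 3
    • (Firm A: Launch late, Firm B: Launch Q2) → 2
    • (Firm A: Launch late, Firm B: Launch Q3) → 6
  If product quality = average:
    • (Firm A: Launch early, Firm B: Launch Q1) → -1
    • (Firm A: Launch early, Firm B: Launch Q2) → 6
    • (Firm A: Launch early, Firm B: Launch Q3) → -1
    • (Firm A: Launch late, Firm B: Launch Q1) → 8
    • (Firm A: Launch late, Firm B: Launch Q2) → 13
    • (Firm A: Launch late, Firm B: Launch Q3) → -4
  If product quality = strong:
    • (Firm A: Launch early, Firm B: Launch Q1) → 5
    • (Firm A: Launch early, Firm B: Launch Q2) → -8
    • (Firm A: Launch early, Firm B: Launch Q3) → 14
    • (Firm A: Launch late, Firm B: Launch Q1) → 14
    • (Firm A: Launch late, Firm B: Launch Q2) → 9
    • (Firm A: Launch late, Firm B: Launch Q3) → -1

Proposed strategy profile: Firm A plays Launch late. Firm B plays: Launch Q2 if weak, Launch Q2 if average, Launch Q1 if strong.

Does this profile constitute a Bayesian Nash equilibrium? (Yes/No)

A profile is a BNE iff every type of every player is best-responding given beliefs about the other side.
Firm A plays Launch late: E[Launch late] = 5/8·(8) + 1/8·(8) + 1/4·(-7) = 17/4; E[Launch early] = 3/2. Best-responding. ✓
Firm B (product quality weak), facing Launch late: Launch Q1 gives 3, Launch Q2 gives 2, Launch Q3 gives 6. Proposed Launch Q2 is not best — profitable deviation exists. ✗
Firm B (product quality average), facing Launch late: Launch Q1 gives 8, Launch Q2 gives 13, Launch Q3 gives -4. Proposed Launch Q2 is best. ✓
Firm B (product quality strong), facing Launch late: Launch Q1 gives 14, Launch Q2 gives 9, Launch Q3 gives -1. Proposed Launch Q1 is best. ✓

No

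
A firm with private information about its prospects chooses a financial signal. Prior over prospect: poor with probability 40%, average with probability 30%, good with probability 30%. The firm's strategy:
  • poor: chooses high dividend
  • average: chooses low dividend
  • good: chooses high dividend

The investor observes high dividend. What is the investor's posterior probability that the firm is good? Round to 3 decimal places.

Apply Bayes' rule using the sender's strategy as the likelihood.
P(high dividend) = 0.4·1 + 0.3·0 + 0.3·1 = 0.7
P(good | high dividend) = (0.3·1) / 0.7 = 0.3 / 0.7 = 0.428571

0.429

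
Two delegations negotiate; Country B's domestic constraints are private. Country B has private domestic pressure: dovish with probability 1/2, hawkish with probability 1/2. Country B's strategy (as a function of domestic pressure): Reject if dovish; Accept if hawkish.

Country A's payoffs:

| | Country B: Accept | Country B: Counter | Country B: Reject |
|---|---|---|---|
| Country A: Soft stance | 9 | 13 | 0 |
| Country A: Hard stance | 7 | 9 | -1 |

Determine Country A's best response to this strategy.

E[Soft stance] = 1/2·(0) + 1/2·(9) = 9/2
E[Hard stance] = 1/2·(-1) + 1/2·(7) = 3
Best response: Soft stance (9/2 is the largest).

Soft stance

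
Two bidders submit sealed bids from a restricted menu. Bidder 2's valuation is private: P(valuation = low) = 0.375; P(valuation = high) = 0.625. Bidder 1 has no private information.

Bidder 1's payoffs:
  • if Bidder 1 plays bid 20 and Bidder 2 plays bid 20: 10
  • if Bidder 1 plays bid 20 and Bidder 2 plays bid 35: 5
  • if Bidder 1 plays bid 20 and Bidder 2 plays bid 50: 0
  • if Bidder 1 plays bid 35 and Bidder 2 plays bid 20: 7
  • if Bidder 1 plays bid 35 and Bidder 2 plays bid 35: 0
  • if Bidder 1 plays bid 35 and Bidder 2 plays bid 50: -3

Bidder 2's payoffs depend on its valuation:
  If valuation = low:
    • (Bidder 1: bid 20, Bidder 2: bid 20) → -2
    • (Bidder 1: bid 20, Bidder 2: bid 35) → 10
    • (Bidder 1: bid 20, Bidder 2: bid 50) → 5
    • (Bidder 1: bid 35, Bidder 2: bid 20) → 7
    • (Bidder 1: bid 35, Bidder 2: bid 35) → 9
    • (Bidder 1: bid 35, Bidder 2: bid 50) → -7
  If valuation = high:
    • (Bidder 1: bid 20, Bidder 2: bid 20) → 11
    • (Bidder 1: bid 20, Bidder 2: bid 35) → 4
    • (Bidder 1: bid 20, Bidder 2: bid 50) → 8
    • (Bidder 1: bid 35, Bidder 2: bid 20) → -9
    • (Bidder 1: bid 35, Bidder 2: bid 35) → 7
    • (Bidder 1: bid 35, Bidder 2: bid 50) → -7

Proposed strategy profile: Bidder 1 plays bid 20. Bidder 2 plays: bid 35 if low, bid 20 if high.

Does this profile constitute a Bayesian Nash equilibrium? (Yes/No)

Yes

Bidder 1 plays bid 20: E[bid 20] = 0.375·(5) + 0.625·(10) = 8.125; E[bid 35] = 4.375. Best-responding. ✓
Bidder 2 (valuation low), facing bid 20: bid 20 gives -2, bid 35 gives 10, bid 50 gives 5. Proposed bid 35 is best. ✓
Bidder 2 (valuation high), facing bid 20: bid 20 gives 11, bid 35 gives 4, bid 50 gives 8. Proposed bid 20 is best. ✓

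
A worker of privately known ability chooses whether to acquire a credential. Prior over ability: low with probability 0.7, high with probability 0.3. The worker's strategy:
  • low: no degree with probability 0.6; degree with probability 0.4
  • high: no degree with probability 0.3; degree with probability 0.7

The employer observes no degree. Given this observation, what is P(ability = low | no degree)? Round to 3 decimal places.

0.824

P(no degree) = 0.7·0.6 + 0.3·0.3 = 0.51
P(low | no degree) = (0.7·0.6) / 0.51 = 0.42 / 0.51 = 0.823529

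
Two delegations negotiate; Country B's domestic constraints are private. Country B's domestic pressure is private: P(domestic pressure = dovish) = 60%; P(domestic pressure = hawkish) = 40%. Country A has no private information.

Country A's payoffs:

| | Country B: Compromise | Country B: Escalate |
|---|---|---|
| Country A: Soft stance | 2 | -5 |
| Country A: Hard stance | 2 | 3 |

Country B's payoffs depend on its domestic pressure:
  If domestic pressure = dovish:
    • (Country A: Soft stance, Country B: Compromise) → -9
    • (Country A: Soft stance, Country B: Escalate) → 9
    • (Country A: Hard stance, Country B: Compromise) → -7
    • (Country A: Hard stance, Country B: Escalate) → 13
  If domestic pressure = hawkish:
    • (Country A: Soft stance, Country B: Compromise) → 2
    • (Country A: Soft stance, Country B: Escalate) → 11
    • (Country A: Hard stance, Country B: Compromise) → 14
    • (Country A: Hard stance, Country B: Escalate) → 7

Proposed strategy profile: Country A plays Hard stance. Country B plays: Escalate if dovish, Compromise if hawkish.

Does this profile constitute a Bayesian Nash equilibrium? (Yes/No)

Yes

A profile is a BNE iff every type of every player is best-responding given beliefs about the other side.
Country A plays Hard stance: E[Hard stance] = 0.6·(3) + 0.4·(2) = 2.6; E[Soft stance] = -2.2. Best-responding. ✓
Country B (domestic pressure dovish), facing Hard stance: Compromise gives -7, Escalate gives 13. Proposed Escalate is best. ✓
Country B (domestic pressure hawkish), facing Hard stance: Compromise gives 14, Escalate gives 7. Proposed Compromise is best. ✓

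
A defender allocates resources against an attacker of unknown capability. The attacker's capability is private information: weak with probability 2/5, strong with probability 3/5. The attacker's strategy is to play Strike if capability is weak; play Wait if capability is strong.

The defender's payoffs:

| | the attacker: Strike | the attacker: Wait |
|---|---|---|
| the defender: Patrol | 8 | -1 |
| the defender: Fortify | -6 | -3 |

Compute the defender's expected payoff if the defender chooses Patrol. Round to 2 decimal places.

E[Patrol] = 2/5·8 + 3/5·(-1) = 16/5 + (-3/5) = 13/5

2.60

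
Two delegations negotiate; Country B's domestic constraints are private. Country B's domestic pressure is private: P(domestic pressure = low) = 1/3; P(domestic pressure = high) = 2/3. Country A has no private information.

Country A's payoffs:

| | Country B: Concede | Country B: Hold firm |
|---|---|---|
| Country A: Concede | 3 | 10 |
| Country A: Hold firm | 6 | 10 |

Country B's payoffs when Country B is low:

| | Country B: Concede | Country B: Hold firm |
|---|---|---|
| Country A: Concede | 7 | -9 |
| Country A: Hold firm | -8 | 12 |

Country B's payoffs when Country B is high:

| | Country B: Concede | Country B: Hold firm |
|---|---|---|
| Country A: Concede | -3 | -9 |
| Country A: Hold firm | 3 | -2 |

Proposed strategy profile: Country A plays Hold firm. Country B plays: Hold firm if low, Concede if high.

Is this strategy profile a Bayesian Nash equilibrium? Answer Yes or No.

Yes

Country A plays Hold firm: E[Hold firm] = 1/3·(10) + 2/3·(6) = 22/3; E[Concede] = 16/3. Best-responding. ✓
Country B (domestic pressure low), facing Hold firm: Concede gives -8, Hold firm gives 12. Proposed Hold firm is best. ✓
Country B (domestic pressure high), facing Hold firm: Concede gives 3, Hold firm gives -2. Proposed Concede is best. ✓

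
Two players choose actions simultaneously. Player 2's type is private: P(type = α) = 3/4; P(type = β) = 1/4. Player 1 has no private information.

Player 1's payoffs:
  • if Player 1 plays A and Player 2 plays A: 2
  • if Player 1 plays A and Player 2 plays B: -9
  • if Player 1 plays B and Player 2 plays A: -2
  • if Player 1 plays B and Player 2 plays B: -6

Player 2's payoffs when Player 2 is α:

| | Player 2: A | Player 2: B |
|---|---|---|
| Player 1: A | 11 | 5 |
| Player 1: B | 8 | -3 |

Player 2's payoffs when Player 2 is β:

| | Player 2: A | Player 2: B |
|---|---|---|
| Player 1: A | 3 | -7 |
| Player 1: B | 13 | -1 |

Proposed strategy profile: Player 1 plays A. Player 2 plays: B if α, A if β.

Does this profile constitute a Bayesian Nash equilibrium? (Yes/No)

No

A profile is a BNE iff every type of every player is best-responding given beliefs about the other side.
Player 1 plays A: E[A] = 3/4·(-9) + 1/4·(2) = -25/4; E[B] = -5. Not best-responding. ✗
Player 2 (type α), facing A: A gives 11, B gives 5. Proposed B is not best — profitable deviation exists. ✗
Player 2 (type β), facing A: A gives 3, B gives -7. Proposed A is best. ✓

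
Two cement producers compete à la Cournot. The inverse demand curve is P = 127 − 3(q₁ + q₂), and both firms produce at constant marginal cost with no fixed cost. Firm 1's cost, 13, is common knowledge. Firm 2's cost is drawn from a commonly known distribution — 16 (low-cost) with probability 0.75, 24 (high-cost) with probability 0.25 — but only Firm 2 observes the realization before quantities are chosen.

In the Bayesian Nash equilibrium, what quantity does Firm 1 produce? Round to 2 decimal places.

Firm 2 with cost c maximizes (127 − 3(q₁+q₂) − c)·q₂, giving q₂(c) = (127 − c − 3q₁)/6.
E[c₂] = 0.75·16 + 0.25·24 = 18
Firm 1's FOC against E[q₂] yields q₁ = (127 − 2·13 + E[c₂])/9 = (127 − 26 + 18)/9 = 13.2222.

13.22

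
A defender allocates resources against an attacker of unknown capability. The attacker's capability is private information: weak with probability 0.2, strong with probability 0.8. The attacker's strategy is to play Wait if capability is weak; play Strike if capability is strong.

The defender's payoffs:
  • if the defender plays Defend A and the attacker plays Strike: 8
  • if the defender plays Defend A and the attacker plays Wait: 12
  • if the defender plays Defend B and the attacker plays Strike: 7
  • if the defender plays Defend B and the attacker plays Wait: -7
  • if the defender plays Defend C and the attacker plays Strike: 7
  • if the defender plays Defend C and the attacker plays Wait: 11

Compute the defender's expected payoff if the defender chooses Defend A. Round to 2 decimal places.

8.80

Take the expectation over the attacker's capability, weighting each type's action by its prior probability.
E[Defend A] = 0.2·12 + 0.8·8 = 2.4 + 6.4 = 8.8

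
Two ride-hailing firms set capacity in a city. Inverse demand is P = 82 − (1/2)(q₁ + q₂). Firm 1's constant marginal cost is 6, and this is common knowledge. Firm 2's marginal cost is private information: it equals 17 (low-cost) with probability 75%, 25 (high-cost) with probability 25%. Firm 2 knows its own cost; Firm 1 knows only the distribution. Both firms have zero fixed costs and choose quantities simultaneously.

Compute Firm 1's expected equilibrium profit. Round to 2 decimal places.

1760.22

Firm 2 with cost c maximizes (82 − (1/2)(q₁+q₂) − c)·q₂, giving q₂(c) = (82 − c − (1/2)q₁).
E[c₂] = 0.75·17 + 0.25·25 = 19
Firm 1's FOC against E[q₂] yields q₁ = (82 − 2·6 + E[c₂])/(3/2) = (82 − 12 + 19)/(3/2) = 59.3333.
E[P] = 82 − (1/2)·(q₁ + E[q₂]) = 35.6667; Firm 1's expected profit = (E[P] − 6)·q₁ = (35.6667 − 6)·59.3333 = 1760.22.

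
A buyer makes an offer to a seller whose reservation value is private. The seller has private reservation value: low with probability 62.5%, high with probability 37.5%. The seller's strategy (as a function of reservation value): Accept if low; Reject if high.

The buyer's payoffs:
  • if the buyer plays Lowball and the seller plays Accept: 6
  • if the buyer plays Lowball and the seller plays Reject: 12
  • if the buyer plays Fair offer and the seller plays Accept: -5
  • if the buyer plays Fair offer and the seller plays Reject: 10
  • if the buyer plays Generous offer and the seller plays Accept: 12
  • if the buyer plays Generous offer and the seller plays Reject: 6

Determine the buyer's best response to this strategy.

Generous offer

E[Lowball] = 0.625·(6) + 0.375·(12) = 8.25
E[Fair offer] = 0.625·(-5) + 0.375·(10) = 0.625
E[Generous offer] = 0.625·(12) + 0.375·(6) = 9.75
Best response: Generous offer (9.75 is the largest).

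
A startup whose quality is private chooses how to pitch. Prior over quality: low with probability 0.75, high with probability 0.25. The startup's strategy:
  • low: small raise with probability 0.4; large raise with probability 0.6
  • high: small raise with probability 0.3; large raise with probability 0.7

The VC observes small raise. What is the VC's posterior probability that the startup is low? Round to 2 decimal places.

0.80

P(small raise) = 0.75·0.4 + 0.25·0.3 = 0.375
P(low | small raise) = (0.75·0.4) / 0.375 = 0.3 / 0.375 = 0.8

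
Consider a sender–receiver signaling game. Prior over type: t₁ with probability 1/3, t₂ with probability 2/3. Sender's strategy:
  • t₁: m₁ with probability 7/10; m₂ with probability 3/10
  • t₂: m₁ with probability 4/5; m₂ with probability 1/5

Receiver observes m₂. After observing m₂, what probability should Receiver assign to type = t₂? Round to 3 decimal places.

Apply Bayes' rule using the sender's strategy as the likelihood.
P(m₂) = (1/3)·(3/10) + (2/3)·(1/5) = 7/30
P(t₂ | m₂) = ((2/3)·(1/5)) / (7/30) = (2/15) / (7/30) = 4/7

0.571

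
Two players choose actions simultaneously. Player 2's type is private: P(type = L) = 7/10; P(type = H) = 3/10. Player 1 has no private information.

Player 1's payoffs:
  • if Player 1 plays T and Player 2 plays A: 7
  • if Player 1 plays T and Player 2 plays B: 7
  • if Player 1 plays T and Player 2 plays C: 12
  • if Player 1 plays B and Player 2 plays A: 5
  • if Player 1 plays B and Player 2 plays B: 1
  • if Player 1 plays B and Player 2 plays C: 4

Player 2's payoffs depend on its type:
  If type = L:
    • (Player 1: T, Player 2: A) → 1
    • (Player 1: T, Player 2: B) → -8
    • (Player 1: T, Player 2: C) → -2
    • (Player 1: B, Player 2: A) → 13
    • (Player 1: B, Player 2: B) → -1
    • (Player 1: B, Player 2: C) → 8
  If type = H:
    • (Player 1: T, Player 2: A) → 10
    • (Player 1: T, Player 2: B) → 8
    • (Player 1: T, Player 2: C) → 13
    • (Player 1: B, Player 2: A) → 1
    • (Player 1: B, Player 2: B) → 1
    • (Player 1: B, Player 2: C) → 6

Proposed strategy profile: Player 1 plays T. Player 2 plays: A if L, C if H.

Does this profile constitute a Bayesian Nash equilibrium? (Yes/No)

Yes

Player 1 plays T: E[T] = 7/10·(7) + 3/10·(12) = 17/2; E[B] = 47/10. Best-responding. ✓
Player 2 (type L), facing T: A gives 1, B gives -8, C gives -2. Proposed A is best. ✓
Player 2 (type H), facing T: A gives 10, B gives 8, C gives 13. Proposed C is best. ✓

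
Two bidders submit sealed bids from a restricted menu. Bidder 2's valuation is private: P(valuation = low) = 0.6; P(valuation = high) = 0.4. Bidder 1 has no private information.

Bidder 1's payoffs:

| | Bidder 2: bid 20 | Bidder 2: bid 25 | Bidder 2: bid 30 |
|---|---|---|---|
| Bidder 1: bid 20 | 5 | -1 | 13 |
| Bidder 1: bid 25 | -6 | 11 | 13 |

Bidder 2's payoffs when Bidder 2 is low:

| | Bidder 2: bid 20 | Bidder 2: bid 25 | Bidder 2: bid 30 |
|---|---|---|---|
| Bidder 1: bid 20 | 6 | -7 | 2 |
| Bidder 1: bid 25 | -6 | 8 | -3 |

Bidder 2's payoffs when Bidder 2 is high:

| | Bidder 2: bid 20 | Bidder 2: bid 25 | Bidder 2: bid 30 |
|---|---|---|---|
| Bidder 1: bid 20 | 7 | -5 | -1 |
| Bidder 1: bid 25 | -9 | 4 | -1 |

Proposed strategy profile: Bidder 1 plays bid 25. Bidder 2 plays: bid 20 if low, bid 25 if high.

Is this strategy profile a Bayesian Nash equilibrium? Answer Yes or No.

A profile is a BNE iff every type of every player is best-responding given beliefs about the other side.
Bidder 1 plays bid 25: E[bid 25] = 0.6·(-6) + 0.4·(11) = 0.8; E[bid 20] = 2.6. Not best-responding. ✗
Bidder 2 (valuation low), facing bid 25: bid 20 gives -6, bid 25 gives 8, bid 30 gives -3. Proposed bid 20 is not best — profitable deviation exists. ✗
Bidder 2 (valuation high), facing bid 25: bid 20 gives -9, bid 25 gives 4, bid 30 gives -1. Proposed bid 25 is best. ✓

No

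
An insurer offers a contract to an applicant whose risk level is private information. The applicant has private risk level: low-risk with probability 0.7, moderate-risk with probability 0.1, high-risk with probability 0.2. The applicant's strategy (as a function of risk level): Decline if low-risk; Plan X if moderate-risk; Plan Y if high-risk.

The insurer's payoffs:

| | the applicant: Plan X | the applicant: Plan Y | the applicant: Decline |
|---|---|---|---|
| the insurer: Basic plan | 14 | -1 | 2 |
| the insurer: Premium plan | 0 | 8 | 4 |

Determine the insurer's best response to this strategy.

E[Basic plan] = 0.7·(2) + 0.1·(14) + 0.2·(-1) = 2.6
E[Premium plan] = 0.7·(4) + 0.1·(0) + 0.2·(8) = 4.4
Best response: Premium plan (4.4 is the largest).

Premium plan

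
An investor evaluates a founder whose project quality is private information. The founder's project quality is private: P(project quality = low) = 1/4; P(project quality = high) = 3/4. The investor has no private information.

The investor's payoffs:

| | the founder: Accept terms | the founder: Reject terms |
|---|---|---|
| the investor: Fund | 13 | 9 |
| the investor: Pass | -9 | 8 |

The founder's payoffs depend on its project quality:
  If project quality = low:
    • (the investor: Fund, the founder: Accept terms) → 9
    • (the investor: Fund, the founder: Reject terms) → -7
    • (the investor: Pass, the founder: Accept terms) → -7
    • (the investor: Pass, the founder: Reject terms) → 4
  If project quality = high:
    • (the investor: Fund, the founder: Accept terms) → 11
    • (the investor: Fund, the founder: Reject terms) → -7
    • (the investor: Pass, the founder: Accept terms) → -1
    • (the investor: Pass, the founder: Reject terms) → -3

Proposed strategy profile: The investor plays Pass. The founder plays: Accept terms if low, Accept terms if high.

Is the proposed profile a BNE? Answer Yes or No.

No

The investor plays Pass: E[Pass] = 1/4·(-9) + 3/4·(-9) = -9; E[Fund] = 13. Not best-responding. ✗
The founder (project quality low), facing Pass: Accept terms gives -7, Reject terms gives 4. Proposed Accept terms is not best — profitable deviation exists. ✗
The founder (project quality high), facing Pass: Accept terms gives -1, Reject terms gives -3. Proposed Accept terms is best. ✓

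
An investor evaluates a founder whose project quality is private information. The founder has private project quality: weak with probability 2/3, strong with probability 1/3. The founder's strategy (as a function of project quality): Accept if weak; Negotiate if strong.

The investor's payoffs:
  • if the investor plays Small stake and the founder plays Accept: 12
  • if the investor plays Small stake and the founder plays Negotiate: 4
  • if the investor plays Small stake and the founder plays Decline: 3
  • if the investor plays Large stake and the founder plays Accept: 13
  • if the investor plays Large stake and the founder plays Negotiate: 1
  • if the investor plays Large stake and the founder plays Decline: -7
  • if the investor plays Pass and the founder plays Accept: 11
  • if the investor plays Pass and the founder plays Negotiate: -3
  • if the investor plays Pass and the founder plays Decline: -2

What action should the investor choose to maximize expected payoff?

Compute the investor's expected payoff for each action, taking the expectation over the founder's type.
E[Small stake] = 2/3·(12) + 1/3·(4) = 28/3
E[Large stake] = 2/3·(13) + 1/3·(1) = 9
E[Pass] = 2/3·(11) + 1/3·(-3) = 19/3
Best response: Small stake (28/3 is the largest).

Small stake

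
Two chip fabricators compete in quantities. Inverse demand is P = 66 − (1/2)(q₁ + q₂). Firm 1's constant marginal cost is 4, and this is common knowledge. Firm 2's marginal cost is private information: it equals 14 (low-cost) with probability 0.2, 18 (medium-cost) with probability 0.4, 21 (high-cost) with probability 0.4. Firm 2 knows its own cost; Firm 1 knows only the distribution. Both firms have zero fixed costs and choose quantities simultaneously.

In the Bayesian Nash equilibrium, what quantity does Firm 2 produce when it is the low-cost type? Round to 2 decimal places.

Firm 2 with cost c maximizes (66 − (1/2)(q₁+q₂) − c)·q₂, giving q₂(c) = (66 − c − (1/2)q₁).
E[c₂] = 0.2·14 + 0.4·18 + 0.4·21 = 18.4
Firm 1's FOC against E[q₂] yields q₁ = (66 − 2·4 + E[c₂])/(3/2) = (66 − 8 + 18.4)/(3/2) = 50.9333.
q₂(low-cost) = (66 − 14 − (1/2)·50.9333) = 26.5333.

26.53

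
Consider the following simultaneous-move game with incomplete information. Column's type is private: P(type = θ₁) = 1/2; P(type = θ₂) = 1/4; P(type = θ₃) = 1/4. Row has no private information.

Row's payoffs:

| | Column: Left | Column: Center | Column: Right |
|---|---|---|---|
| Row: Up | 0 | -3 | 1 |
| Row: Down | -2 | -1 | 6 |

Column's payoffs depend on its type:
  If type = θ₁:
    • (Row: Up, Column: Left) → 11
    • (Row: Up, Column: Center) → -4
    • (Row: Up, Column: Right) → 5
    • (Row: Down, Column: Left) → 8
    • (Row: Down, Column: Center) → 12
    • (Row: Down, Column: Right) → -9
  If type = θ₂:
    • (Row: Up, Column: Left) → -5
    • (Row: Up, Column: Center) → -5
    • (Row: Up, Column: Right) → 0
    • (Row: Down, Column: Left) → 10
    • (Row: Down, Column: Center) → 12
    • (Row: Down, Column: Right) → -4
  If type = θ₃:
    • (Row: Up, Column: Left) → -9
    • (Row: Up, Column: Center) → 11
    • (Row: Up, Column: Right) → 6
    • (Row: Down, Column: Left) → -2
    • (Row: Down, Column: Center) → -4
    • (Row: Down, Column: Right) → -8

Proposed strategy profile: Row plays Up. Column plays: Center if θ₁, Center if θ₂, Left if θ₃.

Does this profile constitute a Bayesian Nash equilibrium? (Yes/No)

Row plays Up: E[Up] = 1/2·(-3) + 1/4·(-3) + 1/4·(0) = -9/4; E[Down] = -5/4. Not best-responding. ✗
Column (type θ₁), facing Up: Left gives 11, Center gives -4, Right gives 5. Proposed Center is not best — profitable deviation exists. ✗
Column (type θ₂), facing Up: Left gives -5, Center gives -5, Right gives 0. Proposed Center is not best — profitable deviation exists. ✗
Column (type θ₃), facing Up: Left gives -9, Center gives 11, Right gives 6. Proposed Left is not best — profitable deviation exists. ✗

No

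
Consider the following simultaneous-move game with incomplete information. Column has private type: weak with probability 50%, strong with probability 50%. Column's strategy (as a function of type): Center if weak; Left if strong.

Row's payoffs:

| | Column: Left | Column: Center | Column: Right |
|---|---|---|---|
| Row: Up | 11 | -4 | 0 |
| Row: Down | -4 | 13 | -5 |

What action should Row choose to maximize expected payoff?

Down

E[Up] = 0.5·(-4) + 0.5·(11) = 3.5
E[Down] = 0.5·(13) + 0.5·(-4) = 4.5
Best response: Down (4.5 is the largest).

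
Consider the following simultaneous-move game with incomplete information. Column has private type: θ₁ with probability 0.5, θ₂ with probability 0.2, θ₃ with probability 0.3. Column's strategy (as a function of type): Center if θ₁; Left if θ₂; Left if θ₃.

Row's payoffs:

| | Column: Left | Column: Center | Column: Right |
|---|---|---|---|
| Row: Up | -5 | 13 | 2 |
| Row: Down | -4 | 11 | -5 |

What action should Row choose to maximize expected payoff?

Compute Row's expected payoff for each action, taking the expectation over Column's type.
E[Up] = 0.5·(13) + 0.2·(-5) + 0.3·(-5) = 4
E[Down] = 0.5·(11) + 0.2·(-4) + 0.3·(-4) = 3.5
Best response: Up (4 is the largest).

Up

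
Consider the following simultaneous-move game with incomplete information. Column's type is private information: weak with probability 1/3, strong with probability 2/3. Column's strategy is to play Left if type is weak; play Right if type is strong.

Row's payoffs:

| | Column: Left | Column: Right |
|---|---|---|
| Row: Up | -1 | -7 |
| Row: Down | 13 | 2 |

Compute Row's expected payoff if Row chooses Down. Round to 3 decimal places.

E[Down] = 1/3·13 + 2/3·2 = 13/3 + 4/3 = 17/3

5.667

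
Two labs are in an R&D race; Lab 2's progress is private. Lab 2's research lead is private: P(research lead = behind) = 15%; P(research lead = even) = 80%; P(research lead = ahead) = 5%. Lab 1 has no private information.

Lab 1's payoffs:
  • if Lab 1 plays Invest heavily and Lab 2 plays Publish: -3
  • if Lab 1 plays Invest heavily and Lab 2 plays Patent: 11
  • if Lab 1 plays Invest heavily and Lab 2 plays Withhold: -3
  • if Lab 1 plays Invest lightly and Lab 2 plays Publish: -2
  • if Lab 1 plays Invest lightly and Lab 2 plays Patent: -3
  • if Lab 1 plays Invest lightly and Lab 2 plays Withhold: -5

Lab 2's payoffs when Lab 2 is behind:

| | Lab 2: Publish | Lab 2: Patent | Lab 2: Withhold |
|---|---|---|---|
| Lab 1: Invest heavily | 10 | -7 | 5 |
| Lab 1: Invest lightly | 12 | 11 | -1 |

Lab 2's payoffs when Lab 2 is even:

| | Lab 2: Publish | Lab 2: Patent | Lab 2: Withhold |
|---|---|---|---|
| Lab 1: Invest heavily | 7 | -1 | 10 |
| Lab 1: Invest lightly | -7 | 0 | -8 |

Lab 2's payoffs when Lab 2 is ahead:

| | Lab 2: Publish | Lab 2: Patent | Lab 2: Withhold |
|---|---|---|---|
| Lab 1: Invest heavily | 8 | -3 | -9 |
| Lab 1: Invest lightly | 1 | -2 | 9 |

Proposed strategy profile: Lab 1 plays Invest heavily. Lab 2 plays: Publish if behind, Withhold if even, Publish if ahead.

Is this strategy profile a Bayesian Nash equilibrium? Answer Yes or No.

Yes

A profile is a BNE iff every type of every player is best-responding given beliefs about the other side.
Lab 1 plays Invest heavily: E[Invest heavily] = 0.15·(-3) + 0.8·(-3) + 0.05·(-3) = -3; E[Invest lightly] = -4.4. Best-responding. ✓
Lab 2 (research lead behind), facing Invest heavily: Publish gives 10, Patent gives -7, Withhold gives 5. Proposed Publish is best. ✓
Lab 2 (research lead even), facing Invest heavily: Publish gives 7, Patent gives -1, Withhold gives 10. Proposed Withhold is best. ✓
Lab 2 (research lead ahead), facing Invest heavily: Publish gives 8, Patent gives -3, Withhold gives -9. Proposed Publish is best. ✓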